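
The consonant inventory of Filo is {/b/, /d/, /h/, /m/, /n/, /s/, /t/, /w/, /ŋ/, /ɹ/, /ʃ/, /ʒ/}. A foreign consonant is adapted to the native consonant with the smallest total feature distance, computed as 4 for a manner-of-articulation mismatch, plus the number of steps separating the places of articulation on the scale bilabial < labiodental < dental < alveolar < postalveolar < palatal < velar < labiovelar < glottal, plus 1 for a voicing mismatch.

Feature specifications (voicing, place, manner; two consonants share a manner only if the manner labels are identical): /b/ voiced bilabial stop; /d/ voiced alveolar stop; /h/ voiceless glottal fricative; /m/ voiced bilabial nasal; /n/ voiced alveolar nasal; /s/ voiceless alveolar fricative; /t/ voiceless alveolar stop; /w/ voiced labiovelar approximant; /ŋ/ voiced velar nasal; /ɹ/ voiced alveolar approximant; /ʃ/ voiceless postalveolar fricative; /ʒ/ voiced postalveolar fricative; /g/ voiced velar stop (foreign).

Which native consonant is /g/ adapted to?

d

/d/ is closest: same manner (stop), place distance 3 (velar→alveolar), same voicing; total 3. Next closest is /t/ at distance 4.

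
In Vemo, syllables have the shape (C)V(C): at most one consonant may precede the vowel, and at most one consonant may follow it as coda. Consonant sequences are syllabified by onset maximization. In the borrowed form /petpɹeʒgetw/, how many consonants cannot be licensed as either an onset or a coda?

2

Under (C)V(C), the unsyllabifiable consonants are /p/, /w/ (at most one coda consonant is licensed; onsets are limited to one consonant).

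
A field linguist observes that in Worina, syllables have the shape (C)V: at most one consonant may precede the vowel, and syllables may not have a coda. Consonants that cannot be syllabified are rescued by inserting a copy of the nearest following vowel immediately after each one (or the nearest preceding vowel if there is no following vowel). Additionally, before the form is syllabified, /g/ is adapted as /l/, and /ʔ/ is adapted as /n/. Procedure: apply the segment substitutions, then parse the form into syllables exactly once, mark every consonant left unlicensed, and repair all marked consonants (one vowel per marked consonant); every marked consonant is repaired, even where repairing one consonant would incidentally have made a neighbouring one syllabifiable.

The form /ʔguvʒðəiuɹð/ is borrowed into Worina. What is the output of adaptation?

Substitution: /ʔ/ → /n/, /g/ → /l/, giving /nluvʒðəiuɹð/.
Under (C)V, the unsyllabifiable consonants are /n/, /v/, /ʒ/, /ɹ/, /ð/ (no codas are permitted; onsets are limited to one consonant).
Each unlicensed consonant becomes the onset of a new syllable: /n/ → /nu/, /v/ → /və/, /ʒ/ → /ʒə/, /ɹ/ → /ɹu/, /ð/ → /ðu/.

nuluvəʒəðəiuɹuðu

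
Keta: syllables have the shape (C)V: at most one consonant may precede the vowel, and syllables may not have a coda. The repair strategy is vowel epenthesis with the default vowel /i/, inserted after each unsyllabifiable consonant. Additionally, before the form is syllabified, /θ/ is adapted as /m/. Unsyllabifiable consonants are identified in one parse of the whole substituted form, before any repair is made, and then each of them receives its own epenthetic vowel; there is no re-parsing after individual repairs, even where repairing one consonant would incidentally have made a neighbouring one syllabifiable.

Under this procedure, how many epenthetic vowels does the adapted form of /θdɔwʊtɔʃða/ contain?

After substitution the input is /mdɔwʊtɔʃða/.
The unsyllabifiable consonants are /m/, /ʃ/; each receives one epenthetic vowel.

2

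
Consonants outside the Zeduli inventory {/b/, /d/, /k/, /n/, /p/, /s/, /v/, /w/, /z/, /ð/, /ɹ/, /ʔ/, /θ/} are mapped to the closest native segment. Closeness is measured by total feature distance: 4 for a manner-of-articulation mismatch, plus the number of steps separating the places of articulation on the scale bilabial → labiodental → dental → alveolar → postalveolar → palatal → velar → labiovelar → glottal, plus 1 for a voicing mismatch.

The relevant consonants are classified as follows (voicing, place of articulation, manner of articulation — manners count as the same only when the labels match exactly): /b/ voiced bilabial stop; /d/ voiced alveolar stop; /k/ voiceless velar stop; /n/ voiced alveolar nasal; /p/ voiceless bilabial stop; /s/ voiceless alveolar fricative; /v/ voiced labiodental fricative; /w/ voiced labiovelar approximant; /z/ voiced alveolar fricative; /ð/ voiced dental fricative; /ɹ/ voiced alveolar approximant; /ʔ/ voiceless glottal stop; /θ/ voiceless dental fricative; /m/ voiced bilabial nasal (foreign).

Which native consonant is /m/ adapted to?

/n/ is closest: same manner (nasal), place distance 3 (bilabial→alveolar), same voicing; total 3. Next closest is /b/ at distance 4.

n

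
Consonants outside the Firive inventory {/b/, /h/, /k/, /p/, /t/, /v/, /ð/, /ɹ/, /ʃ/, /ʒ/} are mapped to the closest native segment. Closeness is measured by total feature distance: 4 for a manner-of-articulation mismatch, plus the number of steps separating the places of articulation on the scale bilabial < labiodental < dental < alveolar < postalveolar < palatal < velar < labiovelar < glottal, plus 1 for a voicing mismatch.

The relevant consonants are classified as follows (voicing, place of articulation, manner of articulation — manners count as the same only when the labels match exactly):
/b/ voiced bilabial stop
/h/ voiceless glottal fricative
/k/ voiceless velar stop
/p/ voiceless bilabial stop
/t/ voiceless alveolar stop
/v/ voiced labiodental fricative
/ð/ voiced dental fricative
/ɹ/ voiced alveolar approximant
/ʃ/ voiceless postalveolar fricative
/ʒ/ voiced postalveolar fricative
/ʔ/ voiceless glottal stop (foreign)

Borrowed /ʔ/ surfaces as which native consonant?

/k/ is closest: same manner (stop), place distance 2 (glottal→velar), same voicing; total 2. Next closest is /h/ at distance 4.

k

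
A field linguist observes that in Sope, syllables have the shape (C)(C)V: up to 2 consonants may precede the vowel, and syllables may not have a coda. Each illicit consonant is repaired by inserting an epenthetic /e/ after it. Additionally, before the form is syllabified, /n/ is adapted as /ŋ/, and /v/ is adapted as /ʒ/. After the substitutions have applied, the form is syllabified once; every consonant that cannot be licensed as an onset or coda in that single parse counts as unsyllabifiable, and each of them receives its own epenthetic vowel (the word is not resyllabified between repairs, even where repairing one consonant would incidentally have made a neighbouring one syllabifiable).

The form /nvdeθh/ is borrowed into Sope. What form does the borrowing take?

Substitution: /n/ → /ŋ/, /v/ → /ʒ/, giving /ŋʒdeθh/.
Under (C)(C)V, the unsyllabifiable consonants are /ŋ/, /θ/, /h/ (no codas are permitted; onsets may contain at most 2 consonants).
Inserting the epenthetic vowel yields /ŋ/ → /ŋe/, /θ/ → /θe/, /h/ → /he/.

ŋeʒdeθehe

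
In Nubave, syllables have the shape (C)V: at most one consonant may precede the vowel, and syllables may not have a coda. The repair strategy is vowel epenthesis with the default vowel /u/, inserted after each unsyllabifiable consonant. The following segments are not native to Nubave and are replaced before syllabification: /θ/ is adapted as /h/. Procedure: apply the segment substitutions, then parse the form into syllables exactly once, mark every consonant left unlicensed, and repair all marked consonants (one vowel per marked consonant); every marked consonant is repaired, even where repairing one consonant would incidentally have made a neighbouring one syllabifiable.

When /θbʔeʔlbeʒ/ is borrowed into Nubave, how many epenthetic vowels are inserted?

5

After substitution the input is /hbʔeʔlbeʒ/.
The unsyllabifiable consonants are /h/, /b/, /ʔ/, /l/, /ʒ/; each receives one epenthetic vowel.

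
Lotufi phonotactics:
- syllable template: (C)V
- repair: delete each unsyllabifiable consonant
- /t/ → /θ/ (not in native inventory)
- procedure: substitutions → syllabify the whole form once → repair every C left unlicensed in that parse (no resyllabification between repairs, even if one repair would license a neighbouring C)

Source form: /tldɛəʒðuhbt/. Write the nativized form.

dɛəðu

Substitution: /t/ → /θ/, giving /θldɛəʒðuhbθ/.
Syllabifying with onset maximization leaves /θ/, /l/, /ʒ/, /h/, /b/, /θ/ stranded (no codas are permitted; onsets are limited to one consonant).
Each unlicensed consonant is deleted: /θ/, /l/, /ʒ/, /h/, /b/, /θ/.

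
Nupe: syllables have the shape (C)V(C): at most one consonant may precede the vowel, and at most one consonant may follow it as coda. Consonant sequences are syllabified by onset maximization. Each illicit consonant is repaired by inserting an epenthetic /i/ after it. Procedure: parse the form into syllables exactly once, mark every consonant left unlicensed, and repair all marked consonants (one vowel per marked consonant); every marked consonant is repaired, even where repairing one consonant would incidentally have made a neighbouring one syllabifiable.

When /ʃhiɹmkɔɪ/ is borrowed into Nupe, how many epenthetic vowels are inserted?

The unsyllabifiable consonants are /ʃ/, /m/; each receives one epenthetic vowel.

2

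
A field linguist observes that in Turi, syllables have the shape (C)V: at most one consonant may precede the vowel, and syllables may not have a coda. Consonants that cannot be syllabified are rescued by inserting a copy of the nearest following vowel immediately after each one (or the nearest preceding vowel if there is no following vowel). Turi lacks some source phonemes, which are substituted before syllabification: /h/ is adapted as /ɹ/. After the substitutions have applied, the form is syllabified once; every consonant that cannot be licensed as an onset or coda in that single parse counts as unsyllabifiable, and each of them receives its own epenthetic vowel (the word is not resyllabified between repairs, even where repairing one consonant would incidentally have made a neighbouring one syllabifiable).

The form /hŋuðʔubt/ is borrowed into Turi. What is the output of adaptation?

ɹuŋuðuʔubutu

Substitution: /h/ → /ɹ/, giving /ɹŋuðʔubt/.
Under (C)V, the unsyllabifiable consonants are /ɹ/, /ð/, /b/, /t/ (no codas are permitted; onsets are limited to one consonant).
Inserting the epenthetic vowel yields /ɹ/ → /ɹu/, /ð/ → /ðu/, /b/ → /bu/, /t/ → /tu/.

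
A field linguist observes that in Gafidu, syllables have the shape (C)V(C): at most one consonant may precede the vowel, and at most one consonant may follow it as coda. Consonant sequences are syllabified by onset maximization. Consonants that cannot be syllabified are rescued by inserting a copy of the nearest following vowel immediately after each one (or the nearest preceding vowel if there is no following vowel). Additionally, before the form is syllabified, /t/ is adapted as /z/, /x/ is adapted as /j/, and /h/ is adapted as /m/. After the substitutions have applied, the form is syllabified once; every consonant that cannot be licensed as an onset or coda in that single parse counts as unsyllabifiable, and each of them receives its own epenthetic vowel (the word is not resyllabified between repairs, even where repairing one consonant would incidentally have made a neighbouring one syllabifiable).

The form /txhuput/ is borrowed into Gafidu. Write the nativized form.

Substitution: /t/ → /z/, /x/ → /j/, /h/ → /m/, giving /zjmupuz/.
Under (C)V(C), the unsyllabifiable consonants are /z/, /j/ (at most one coda consonant is licensed; onsets are limited to one consonant).
Inserting the epenthetic vowel yields /z/ → /zu/, /j/ → /ju/.

zujumupuz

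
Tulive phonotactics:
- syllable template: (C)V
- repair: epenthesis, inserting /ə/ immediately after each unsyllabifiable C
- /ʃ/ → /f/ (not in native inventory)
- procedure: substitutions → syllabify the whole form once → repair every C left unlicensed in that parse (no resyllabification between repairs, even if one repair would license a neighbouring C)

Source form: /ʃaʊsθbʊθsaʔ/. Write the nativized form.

faʊsəθəbʊθəsaʔə

Substitution: /ʃ/ → /f/, giving /faʊsθbʊθsaʔ/.
Syllabifying with onset maximization leaves /s/, /θ/, /θ/, /ʔ/ stranded (no codas are permitted; onsets are limited to one consonant).
Inserting the epenthetic vowel yields /s/ → /sə/, /θ/ → /θə/, /θ/ → /θə/, /ʔ/ → /ʔə/.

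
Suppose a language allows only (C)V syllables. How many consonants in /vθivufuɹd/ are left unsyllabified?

3

Under (C)V, the unsyllabifiable consonants are /v/, /ɹ/, /d/ (no codas are permitted; onsets are limited to one consonant).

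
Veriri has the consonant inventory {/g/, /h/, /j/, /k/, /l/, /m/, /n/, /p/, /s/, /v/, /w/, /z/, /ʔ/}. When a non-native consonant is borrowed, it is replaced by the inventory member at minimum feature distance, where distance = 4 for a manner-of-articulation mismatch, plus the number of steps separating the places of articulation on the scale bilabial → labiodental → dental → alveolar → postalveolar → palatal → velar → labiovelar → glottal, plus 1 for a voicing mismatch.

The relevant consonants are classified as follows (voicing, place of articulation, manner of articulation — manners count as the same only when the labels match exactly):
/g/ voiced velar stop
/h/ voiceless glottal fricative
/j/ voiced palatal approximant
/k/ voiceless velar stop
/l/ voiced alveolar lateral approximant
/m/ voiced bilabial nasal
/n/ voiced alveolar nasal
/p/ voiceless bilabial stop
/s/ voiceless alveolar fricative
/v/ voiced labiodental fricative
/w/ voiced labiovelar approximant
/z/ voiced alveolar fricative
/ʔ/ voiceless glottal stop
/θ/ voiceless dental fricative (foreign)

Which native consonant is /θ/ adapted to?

/s/ is closest: same manner (fricative), place distance 1 (dental→alveolar), same voicing; total 1. Next closest is /v/ at distance 2.

s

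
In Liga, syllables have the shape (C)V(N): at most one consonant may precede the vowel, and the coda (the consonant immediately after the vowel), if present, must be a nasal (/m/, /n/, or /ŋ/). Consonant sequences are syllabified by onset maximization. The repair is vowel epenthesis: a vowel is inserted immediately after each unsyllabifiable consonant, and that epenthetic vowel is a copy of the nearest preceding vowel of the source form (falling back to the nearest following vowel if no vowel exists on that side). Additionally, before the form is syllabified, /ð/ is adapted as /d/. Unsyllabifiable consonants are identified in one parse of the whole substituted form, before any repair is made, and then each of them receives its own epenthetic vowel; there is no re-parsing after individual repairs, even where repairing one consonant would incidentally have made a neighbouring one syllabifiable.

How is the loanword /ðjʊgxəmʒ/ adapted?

Substitution: /ð/ → /d/, giving /djʊgxəmʒ/.
The consonants /d/, /g/, /ʒ/ cannot be parsed into a legal (C)V(N) syllable (only a nasal (/m/, /n/, or /ŋ/) is licensed in coda position; onsets are limited to one consonant).
Inserting the epenthetic vowel yields /d/ → /dʊ/, /g/ → /gʊ/, /ʒ/ → /ʒə/.

dʊjʊgʊxəmʒə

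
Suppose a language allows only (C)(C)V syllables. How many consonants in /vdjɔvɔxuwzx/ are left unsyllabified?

The consonants /v/, /w/, /z/, /x/ cannot be parsed into a legal (C)(C)V syllable (no codas are permitted; onsets may contain at most 2 consonants).

4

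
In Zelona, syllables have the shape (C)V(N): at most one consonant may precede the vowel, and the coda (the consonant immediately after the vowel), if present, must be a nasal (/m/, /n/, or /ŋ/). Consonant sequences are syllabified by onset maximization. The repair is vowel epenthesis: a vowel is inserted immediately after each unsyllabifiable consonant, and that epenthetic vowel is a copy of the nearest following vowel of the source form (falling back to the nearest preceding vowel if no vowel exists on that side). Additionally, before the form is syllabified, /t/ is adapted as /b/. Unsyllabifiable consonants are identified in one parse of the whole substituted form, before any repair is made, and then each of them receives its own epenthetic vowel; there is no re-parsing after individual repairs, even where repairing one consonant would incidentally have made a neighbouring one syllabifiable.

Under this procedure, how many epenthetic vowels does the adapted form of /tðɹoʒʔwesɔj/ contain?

After substitution the input is /bðɹoʒʔwesɔj/.
The unsyllabifiable consonants are /b/, /ð/, /ʒ/, /ʔ/, /j/; each receives one epenthetic vowel.

5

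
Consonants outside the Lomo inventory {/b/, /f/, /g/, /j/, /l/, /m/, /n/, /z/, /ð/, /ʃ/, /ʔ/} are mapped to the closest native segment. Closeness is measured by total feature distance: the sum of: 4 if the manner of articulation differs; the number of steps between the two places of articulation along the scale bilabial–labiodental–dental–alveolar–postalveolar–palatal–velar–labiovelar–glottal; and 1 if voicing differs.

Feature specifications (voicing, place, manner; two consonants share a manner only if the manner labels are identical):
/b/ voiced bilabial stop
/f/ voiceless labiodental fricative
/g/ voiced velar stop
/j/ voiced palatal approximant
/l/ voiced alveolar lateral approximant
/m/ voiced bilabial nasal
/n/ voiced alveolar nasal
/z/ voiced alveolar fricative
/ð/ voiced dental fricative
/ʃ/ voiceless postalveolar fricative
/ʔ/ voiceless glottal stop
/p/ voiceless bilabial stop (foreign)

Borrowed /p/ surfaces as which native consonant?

b

/b/ is closest: same manner (stop), place distance 0 (bilabial→bilabial), voicing differs (+1); total 1. Next closest is /f/ at distance 5.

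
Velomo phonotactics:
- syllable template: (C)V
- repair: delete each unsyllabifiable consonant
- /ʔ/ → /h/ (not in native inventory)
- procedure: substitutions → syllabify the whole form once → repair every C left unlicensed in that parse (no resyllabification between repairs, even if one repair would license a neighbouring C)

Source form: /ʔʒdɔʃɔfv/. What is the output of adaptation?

Substitution: /ʔ/ → /h/, giving /hʒdɔʃɔfv/.
Syllabifying with onset maximization leaves /h/, /ʒ/, /f/, /v/ stranded (no codas are permitted; onsets are limited to one consonant).
Deleting the stranded consonants removes /h/, /ʒ/, /f/, /v/.

dɔʃɔ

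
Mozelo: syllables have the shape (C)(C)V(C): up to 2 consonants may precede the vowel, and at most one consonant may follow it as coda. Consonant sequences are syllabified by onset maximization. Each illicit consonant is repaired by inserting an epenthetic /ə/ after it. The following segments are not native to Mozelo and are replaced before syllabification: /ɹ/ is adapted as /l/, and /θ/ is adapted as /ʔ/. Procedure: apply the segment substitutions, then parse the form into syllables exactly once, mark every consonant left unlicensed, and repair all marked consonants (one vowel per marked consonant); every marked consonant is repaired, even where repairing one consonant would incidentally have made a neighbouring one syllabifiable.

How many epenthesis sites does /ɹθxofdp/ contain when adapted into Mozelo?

3

After substitution the input is /lʔxofdp/.
The unsyllabifiable consonants are /l/, /d/, /p/; each receives one epenthetic vowel.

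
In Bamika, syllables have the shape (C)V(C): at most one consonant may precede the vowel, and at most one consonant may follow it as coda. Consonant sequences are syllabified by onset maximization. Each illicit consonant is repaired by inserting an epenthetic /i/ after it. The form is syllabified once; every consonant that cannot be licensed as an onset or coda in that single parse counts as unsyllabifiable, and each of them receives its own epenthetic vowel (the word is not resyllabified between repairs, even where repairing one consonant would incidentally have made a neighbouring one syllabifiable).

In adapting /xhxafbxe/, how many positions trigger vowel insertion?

3

The unsyllabifiable consonants are /x/, /h/, /b/; each receives one epenthetic vowel.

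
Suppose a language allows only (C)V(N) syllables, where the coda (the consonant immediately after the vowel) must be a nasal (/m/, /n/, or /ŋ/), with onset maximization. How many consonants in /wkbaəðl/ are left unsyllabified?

4

Under (C)V(N), the unsyllabifiable consonants are /w/, /k/, /ð/, /l/ (only a nasal (/m/, /n/, or /ŋ/) is licensed in coda position; onsets are limited to one consonant).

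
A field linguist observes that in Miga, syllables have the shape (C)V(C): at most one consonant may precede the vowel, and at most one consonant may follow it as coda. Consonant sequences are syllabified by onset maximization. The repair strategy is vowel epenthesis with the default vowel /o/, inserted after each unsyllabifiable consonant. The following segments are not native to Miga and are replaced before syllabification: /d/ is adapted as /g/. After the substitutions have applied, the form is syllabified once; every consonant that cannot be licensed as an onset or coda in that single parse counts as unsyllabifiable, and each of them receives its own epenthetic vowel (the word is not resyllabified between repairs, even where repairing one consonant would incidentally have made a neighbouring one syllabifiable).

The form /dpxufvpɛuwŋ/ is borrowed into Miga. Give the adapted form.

gopoxufvopɛuwŋo

Substitution: /d/ → /g/, giving /gpxufvpɛuwŋ/.
Under (C)V(C), the unsyllabifiable consonants are /g/, /p/, /v/, /ŋ/ (at most one coda consonant is licensed; onsets are limited to one consonant).
Epenthesis after each stranded consonant: /g/ → /go/, /p/ → /po/, /v/ → /vo/, /ŋ/ → /ŋo/.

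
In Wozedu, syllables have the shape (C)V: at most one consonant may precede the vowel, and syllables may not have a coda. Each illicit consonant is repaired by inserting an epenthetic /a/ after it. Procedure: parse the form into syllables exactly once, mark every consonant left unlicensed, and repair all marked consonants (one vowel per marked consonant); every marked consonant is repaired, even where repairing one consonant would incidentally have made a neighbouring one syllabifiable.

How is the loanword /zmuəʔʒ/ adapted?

zamuəʔaʒa

Syllabifying with onset maximization leaves /z/, /ʔ/, /ʒ/ stranded (no codas are permitted; onsets are limited to one consonant).
Inserting the epenthetic vowel yields /z/ → /za/, /ʔ/ → /ʔa/, /ʒ/ → /ʒa/.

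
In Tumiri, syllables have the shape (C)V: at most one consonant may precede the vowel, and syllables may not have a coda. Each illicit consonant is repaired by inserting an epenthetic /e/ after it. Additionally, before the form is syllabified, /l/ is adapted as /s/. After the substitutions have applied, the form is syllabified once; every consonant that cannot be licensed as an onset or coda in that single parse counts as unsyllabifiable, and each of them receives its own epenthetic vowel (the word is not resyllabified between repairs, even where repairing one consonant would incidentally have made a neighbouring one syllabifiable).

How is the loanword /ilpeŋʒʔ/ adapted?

isepeŋeʒeʔe

Substitution: /l/ → /s/, giving /ispeŋʒʔ/.
Under (C)V, the unsyllabifiable consonants are /s/, /ŋ/, /ʒ/, /ʔ/ (no codas are permitted; onsets are limited to one consonant).
Each unlicensed consonant becomes the onset of a new syllable: /s/ → /se/, /ŋ/ → /ŋe/, /ʒ/ → /ʒe/, /ʔ/ → /ʔe/.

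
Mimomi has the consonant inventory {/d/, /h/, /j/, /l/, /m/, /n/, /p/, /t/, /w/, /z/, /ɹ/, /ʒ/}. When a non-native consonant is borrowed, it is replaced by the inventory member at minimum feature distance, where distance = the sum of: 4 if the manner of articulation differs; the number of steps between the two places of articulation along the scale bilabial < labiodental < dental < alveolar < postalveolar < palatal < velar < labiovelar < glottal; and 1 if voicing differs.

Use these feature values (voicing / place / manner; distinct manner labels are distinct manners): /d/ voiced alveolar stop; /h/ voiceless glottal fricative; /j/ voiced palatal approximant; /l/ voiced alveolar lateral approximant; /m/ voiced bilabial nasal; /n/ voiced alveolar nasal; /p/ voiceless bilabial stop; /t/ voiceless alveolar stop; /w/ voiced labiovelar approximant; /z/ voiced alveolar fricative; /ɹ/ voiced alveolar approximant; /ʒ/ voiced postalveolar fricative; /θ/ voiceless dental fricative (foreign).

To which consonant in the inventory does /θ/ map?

/z/ is closest: same manner (fricative), place distance 1 (dental→alveolar), voicing differs (+1); total 2. Next closest is /ʒ/ at distance 3.

z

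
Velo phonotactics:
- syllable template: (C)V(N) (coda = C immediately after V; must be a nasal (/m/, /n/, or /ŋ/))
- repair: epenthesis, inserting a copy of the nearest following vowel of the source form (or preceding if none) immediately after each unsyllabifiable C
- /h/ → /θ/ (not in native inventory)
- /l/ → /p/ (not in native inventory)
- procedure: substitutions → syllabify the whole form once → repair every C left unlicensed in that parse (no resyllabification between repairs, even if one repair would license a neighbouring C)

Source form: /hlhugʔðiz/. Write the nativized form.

Substitution: /h/ → /θ/, /l/ → /p/, giving /θpθugʔðiz/.
Under (C)V(N), the unsyllabifiable consonants are /θ/, /p/, /g/, /ʔ/, /z/ (only a nasal (/m/, /n/, or /ŋ/) is licensed in coda position; onsets are limited to one consonant).
Inserting the epenthetic vowel yields /θ/ → /θu/, /p/ → /pu/, /g/ → /gi/, /ʔ/ → /ʔi/, /z/ → /zi/.

θupuθugiʔiðizi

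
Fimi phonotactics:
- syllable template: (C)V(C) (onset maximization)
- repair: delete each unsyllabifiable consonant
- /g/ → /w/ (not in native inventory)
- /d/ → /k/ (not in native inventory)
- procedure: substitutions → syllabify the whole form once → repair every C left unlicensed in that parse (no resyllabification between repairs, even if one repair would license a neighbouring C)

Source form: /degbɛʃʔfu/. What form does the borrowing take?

kewbɛʃfu

Substitution: /d/ → /k/, /g/ → /w/, giving /kewbɛʃʔfu/.
Syllabifying with onset maximization leaves /ʔ/ stranded (at most one coda consonant is licensed; onsets are limited to one consonant).
Deleting the stranded consonants removes /ʔ/.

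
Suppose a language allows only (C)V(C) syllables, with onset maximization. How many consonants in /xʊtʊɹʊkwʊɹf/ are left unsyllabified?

1

The consonants /f/ cannot be parsed into a legal (C)V(C) syllable (at most one coda consonant is licensed; onsets are limited to one consonant).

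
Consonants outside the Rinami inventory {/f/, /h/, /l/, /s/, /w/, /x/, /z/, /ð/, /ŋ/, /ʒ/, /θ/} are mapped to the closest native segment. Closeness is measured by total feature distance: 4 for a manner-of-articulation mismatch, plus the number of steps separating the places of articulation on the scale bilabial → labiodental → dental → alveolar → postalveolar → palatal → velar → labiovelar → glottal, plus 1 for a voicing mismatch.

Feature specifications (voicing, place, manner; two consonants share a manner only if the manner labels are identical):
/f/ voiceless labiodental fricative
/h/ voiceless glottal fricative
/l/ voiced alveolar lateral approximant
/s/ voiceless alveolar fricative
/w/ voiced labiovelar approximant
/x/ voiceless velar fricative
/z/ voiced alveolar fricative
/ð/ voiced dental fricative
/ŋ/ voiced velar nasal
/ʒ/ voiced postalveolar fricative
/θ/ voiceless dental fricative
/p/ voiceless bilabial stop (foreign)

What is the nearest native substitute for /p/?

/f/ is closest: manner differs (stop→fricative, +4), place distance 1 (bilabial→labiodental), same voicing; total 5. Next closest is /θ/ at distance 6.

f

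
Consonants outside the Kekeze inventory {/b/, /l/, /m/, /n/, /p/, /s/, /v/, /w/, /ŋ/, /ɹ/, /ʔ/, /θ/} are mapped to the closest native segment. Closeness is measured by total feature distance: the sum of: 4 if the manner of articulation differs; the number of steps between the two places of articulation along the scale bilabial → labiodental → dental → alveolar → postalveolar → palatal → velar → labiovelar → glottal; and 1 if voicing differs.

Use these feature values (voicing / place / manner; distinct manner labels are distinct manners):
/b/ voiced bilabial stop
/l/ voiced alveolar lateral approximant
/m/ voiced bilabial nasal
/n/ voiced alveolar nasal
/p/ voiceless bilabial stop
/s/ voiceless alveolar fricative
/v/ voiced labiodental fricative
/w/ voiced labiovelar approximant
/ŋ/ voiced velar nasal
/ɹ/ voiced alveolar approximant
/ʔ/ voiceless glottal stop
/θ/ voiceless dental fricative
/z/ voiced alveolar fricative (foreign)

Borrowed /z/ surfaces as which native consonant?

/s/ is closest: same manner (fricative), place distance 0 (alveolar→alveolar), voicing differs (+1); total 1. Next closest is /v/ at distance 2.

s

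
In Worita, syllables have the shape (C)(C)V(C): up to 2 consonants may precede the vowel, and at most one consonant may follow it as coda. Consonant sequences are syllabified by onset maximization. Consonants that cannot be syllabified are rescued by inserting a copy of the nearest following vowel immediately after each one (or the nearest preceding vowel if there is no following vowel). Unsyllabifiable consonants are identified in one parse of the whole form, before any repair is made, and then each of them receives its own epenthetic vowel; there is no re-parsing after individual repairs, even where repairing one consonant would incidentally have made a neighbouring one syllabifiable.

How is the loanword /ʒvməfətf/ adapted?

ʒəvməfətfə

Under (C)(C)V(C), the unsyllabifiable consonants are /ʒ/, /f/ (at most one coda consonant is licensed; onsets may contain at most 2 consonants).
Each unlicensed consonant becomes the onset of a new syllable: /ʒ/ → /ʒə/, /f/ → /fə/.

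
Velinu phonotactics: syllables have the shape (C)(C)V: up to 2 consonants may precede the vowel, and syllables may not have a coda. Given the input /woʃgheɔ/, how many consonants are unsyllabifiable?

The consonants /ʃ/ cannot be parsed into a legal (C)(C)V syllable (no codas are permitted; onsets may contain at most 2 consonants).

1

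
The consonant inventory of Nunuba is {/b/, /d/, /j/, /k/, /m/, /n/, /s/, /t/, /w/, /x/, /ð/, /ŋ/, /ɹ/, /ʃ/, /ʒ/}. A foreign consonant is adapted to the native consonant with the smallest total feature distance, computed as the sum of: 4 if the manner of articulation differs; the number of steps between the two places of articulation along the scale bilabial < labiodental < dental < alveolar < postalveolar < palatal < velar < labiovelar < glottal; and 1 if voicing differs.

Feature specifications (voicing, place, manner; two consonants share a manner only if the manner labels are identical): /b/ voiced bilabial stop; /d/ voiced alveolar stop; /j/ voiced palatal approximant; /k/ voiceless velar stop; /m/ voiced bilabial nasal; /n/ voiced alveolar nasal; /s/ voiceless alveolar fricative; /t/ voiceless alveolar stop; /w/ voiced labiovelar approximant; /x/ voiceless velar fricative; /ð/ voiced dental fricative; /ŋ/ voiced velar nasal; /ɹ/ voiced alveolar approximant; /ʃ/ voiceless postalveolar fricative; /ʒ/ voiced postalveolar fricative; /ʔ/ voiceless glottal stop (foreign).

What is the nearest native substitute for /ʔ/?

k

/k/ is closest: same manner (stop), place distance 2 (glottal→velar), same voicing; total 2. Next closest is /t/ at distance 5.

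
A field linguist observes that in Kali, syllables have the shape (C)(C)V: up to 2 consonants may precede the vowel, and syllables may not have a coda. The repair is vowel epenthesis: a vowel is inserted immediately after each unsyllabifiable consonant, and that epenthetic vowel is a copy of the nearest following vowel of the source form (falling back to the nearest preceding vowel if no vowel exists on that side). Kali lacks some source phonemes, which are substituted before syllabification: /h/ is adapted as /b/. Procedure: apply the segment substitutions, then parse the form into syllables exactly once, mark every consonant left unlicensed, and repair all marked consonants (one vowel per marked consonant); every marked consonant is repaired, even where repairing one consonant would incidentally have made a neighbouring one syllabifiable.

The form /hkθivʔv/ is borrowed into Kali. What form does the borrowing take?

bikθiviʔivi

Substitution: /h/ → /b/, giving /bkθivʔv/.
Syllabifying with onset maximization leaves /b/, /v/, /ʔ/, /v/ stranded (no codas are permitted; onsets may contain at most 2 consonants).
Epenthesis after each stranded consonant: /b/ → /bi/, /v/ → /vi/, /ʔ/ → /ʔi/, /v/ → /vi/.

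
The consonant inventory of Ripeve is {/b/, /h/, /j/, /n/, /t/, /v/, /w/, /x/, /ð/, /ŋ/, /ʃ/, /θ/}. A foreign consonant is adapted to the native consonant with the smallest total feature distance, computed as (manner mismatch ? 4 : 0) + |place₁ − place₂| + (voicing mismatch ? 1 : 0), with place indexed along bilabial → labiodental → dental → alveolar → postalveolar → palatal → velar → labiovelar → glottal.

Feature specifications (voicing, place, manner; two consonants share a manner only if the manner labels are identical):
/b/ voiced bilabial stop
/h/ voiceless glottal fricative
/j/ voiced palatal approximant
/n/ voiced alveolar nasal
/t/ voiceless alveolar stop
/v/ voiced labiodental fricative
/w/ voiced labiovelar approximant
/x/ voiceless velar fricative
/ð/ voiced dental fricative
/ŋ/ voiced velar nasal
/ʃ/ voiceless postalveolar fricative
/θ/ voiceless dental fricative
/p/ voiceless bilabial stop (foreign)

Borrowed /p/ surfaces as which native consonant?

/b/ is closest: same manner (stop), place distance 0 (bilabial→bilabial), voicing differs (+1); total 1. Next closest is /t/ at distance 3.

b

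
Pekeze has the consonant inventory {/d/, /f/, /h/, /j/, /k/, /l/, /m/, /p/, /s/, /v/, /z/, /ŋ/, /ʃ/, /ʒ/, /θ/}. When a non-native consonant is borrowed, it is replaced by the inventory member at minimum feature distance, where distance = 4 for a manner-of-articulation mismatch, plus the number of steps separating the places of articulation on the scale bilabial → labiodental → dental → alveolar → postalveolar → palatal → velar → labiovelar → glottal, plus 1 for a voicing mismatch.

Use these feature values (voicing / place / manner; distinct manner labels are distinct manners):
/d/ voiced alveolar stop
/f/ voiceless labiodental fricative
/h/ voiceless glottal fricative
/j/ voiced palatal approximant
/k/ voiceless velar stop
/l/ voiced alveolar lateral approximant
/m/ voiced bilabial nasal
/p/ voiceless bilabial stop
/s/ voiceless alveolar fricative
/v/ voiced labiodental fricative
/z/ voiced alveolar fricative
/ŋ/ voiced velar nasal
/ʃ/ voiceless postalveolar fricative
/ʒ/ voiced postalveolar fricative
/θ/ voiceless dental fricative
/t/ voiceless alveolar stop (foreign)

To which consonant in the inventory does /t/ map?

/d/ is closest: same manner (stop), place distance 0 (alveolar→alveolar), voicing differs (+1); total 1. Next closest is /k/ at distance 3.

d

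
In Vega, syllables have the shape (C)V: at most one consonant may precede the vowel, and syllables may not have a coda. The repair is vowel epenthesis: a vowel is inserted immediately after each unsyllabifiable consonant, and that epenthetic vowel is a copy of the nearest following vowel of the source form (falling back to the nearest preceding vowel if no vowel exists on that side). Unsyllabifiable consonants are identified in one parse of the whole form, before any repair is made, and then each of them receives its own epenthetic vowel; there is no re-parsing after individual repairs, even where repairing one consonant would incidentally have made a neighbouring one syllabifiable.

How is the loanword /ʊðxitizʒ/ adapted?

The consonants /ð/, /z/, /ʒ/ cannot be parsed into a legal (C)V syllable (no codas are permitted; onsets are limited to one consonant).
Inserting the epenthetic vowel yields /ð/ → /ði/, /z/ → /zi/, /ʒ/ → /ʒi/.

ʊðixitiziʒi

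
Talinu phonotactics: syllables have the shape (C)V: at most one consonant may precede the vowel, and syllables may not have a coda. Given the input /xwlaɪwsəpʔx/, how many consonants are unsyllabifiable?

6

Under (C)V, the unsyllabifiable consonants are /x/, /w/, /w/, /p/, /ʔ/, /x/ (no codas are permitted; onsets are limited to one consonant).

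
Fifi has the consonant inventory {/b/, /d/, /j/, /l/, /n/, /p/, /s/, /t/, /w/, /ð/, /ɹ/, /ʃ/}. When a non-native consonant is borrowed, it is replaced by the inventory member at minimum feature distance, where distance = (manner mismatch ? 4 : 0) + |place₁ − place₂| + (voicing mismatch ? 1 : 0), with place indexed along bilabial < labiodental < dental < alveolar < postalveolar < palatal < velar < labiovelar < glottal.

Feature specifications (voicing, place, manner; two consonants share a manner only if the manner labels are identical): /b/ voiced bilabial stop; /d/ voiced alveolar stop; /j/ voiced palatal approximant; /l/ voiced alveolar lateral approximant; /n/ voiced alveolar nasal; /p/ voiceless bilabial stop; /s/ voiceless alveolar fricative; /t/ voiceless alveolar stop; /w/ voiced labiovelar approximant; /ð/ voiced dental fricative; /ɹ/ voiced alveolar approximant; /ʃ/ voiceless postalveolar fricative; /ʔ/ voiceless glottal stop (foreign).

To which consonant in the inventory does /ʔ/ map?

t

/t/ is closest: same manner (stop), place distance 5 (glottal→alveolar), same voicing; total 5. Next closest is /d/ at distance 6.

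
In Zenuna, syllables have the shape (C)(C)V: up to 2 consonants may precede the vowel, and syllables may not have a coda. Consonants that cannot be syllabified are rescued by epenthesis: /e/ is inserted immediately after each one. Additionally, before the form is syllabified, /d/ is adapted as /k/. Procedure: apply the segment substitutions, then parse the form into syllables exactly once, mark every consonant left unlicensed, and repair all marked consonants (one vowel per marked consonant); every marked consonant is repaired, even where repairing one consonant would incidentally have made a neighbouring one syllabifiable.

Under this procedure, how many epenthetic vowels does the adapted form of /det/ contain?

1

After substitution the input is /ket/.
The unsyllabifiable consonants are /t/; each receives one epenthetic vowel.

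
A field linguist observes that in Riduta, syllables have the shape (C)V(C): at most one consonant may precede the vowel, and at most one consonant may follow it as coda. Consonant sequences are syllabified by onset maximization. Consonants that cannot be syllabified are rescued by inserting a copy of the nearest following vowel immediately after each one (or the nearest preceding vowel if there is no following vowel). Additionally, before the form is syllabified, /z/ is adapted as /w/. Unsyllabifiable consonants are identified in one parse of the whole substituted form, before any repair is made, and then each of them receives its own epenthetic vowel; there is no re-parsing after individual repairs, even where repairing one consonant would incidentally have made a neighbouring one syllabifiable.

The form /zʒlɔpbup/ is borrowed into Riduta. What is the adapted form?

wɔʒɔlɔpbup

Substitution: /z/ → /w/, giving /wʒlɔpbup/.
Syllabifying with onset maximization leaves /w/, /ʒ/ stranded (at most one coda consonant is licensed; onsets are limited to one consonant).
Epenthesis after each stranded consonant: /w/ → /wɔ/, /ʒ/ → /ʒɔ/.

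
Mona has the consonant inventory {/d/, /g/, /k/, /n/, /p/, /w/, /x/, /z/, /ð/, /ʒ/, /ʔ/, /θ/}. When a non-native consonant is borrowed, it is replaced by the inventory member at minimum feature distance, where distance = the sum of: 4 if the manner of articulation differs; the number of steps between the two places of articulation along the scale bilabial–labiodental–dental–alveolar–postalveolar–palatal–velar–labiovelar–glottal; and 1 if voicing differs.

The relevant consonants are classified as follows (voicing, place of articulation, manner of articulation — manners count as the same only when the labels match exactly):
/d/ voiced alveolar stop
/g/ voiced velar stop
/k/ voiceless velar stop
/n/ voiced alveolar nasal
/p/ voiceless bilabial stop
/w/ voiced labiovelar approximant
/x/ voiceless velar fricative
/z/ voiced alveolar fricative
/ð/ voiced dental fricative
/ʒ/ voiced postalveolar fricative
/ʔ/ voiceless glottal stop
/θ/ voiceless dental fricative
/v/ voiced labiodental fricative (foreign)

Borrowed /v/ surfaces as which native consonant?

ð

/ð/ is closest: same manner (fricative), place distance 1 (labiodental→dental), same voicing; total 1. Next closest is /z/ at distance 2.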